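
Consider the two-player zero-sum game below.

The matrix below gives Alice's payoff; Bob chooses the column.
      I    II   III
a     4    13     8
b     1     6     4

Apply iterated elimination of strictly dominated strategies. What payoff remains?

Column II is strictly dominated by I for Bob (4<13, 1<6); eliminate II.
Row b is strictly dominated by row a (4>1, 8>4); eliminate b.
Column III is strictly dominated by I for Bob (4<8); eliminate III.
Only (a, I) remains, with payoff 4.

4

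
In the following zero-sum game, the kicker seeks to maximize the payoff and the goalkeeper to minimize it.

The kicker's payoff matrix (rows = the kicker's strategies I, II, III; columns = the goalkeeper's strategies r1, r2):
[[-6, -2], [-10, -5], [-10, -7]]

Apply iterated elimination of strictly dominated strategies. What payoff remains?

-6

Row II is strictly dominated by row I (-6>-10, -2>-5); eliminate II.
Column r2 is strictly dominated by r1 for the goalkeeper (-6<-2, -10<-7); eliminate r2.
Row III is strictly dominated by row I (-6>-10); eliminate III.
Only (I, r1) remains, with payoff -6.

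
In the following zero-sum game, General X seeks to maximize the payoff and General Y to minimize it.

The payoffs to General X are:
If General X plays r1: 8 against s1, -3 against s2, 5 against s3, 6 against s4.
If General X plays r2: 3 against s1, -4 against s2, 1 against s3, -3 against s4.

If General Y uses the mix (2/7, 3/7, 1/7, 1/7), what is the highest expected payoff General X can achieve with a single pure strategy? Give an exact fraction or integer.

r1: (8)·(2/7) + (-3)·(3/7) + (5)·(1/7) + (6)·(1/7) = 18/7.
r2: (3)·(2/7) + (-4)·(3/7) + (1)·(1/7) + (-3)·(1/7) = -8/7.
The best pure response is r1 with expected payoff 18/7.

18/7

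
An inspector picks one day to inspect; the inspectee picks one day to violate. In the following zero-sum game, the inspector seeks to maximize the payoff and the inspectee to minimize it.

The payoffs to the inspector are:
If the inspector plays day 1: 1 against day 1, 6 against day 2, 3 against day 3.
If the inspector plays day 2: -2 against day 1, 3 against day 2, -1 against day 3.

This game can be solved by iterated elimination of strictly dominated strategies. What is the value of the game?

1

Column day 3 is strictly dominated by day 1 for the inspectee (1<3, -2<-1); eliminate day 3.
Row day 2 is strictly dominated by row day 1 (1>-2, 6>3); eliminate day 2.
Column day 2 is strictly dominated by day 1 for the inspectee (1<6); eliminate day 2.
Only (day 1, day 1) remains, with payoff 1.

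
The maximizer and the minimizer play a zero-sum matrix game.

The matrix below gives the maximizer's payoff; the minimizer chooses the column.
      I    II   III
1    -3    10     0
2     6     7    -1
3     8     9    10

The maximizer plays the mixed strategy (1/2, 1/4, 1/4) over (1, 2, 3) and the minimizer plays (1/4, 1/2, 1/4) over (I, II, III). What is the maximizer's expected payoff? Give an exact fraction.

89/16

Against (1/4, 1/2, 1/4), each row's expected payoff is 1: 17/4; 2: 19/4; 3: 9.
Taking the (1/2, 1/4, 1/4)-weighted average: (1/2)·(17/4) + (1/4)·(19/4) + (1/4)·(9) = 89/16.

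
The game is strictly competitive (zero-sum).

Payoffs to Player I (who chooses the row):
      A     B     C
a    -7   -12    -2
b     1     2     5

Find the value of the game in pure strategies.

Row minima: -12, 1 → Player I's maximin is 1.
Column maxima: 1, 2, 5 → Player II's minimax is 1.
They coincide at (b, A), so the value is 1.

1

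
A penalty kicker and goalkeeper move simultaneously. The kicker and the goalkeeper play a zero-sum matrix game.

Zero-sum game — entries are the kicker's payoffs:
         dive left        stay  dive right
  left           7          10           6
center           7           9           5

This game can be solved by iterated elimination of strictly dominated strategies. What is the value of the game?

Column dive left is strictly dominated by dive right for the goalkeeper (6<7, 5<7); eliminate dive left.
Column stay is strictly dominated by dive right for the goalkeeper (6<10, 5<9); eliminate stay.
Row center is strictly dominated by row left (6>5); eliminate center.
Only (left, dive right) remains, with payoff 6.

6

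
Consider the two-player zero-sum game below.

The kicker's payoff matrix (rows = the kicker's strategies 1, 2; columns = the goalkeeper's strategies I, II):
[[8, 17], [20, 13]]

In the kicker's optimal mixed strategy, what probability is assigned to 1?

7/16

Row minima are 8 and 13, so the kicker's maximin is 13; column maxima are 20 and 17, so the goalkeeper's minimax is 17. These differ, so the equilibrium is in mixed strategies.
Let the kicker play 1 with probability p. The goalkeeper is indifferent when 8p + 20(1−p) = 17p + 13(1−p), giving p = 7/16.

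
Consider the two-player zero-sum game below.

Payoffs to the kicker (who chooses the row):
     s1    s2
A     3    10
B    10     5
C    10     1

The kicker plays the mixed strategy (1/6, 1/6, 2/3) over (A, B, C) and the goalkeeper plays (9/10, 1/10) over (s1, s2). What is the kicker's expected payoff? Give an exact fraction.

124/15

Against (9/10, 1/10), each row's expected payoff is A: 37/10; B: 19/2; C: 91/10.
Taking the (1/6, 1/6, 2/3)-weighted average: (1/6)·(37/10) + (1/6)·(19/2) + (2/3)·(91/10) = 124/15.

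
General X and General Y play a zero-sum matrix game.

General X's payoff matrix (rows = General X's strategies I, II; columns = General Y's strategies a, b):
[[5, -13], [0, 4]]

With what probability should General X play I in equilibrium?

Row minima are -13 and 0, so General X's maximin is 0; column maxima are 5 and 4, so General Y's minimax is 4. These differ, so the equilibrium is in mixed strategies.
Let General X play I with probability p. General Y is indifferent when 5p = −13p + 4(1−p), giving p = 2/11.

2/11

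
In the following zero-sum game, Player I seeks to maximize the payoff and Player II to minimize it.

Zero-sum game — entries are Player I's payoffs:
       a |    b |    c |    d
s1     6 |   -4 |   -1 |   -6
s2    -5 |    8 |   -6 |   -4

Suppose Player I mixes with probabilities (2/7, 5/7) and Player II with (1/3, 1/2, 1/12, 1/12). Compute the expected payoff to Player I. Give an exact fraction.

Against (1/3, 1/2, 1/12, 1/12), each row's expected payoff is s1: -7/12; s2: 3/2.
Taking the (2/7, 5/7)-weighted average: (2/7)·(-7/12) + (5/7)·(3/2) = 19/21.

19/21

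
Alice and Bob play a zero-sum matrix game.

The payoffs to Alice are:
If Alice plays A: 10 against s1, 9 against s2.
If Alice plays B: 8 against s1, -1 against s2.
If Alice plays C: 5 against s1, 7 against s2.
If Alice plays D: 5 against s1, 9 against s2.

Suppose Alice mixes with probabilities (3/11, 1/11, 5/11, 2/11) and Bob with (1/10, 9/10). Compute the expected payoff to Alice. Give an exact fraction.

Against (1/10, 9/10), each row's expected payoff is A: 91/10; B: -1/10; C: 34/5; D: 43/5.
Taking the (3/11, 1/11, 5/11, 2/11)-weighted average: (3/11)·(91/10) + (1/11)·(-1/10) + (5/11)·(34/5) + (2/11)·(43/5) = 392/55.

392/55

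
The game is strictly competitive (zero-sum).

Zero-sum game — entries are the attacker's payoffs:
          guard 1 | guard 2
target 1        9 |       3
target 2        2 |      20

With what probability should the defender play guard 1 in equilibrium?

17/24

Row minima are 3 and 2, so the attacker's maximin is 3; column maxima are 9 and 20, so the defender's minimax is 9. These differ, so the equilibrium is in mixed strategies.
Let the defender play guard 1 with probability q. The attacker is indifferent when 9q + 3(1−q) = 2q + 20(1−q), giving q = 17/24.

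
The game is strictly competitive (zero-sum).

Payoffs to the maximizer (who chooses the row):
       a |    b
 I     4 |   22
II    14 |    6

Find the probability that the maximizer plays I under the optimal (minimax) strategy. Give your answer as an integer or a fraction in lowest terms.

4/13

Row minima are 4 and 6, so the maximizer's maximin is 6; column maxima are 14 and 22, so the minimizer's minimax is 14. These differ, so the equilibrium is in mixed strategies.
Let the maximizer play I with probability p. The minimizer is indifferent when 4p + 14(1−p) = 22p + 6(1−p), giving p = 4/13.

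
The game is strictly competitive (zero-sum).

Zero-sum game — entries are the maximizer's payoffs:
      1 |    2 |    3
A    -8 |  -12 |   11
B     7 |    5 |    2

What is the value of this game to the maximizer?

79/26

Column 1 is strictly dominated by 2 for the minimizer (it gives the maximizer more in every row).
The remaining 2×2 game on (A, B) × (2, 3) has no saddle point. Let the maximizer play A with probability p; indifference gives −12p + 5(1−p) = 11p + 2(1−p), so p = 3/26.
Similarly the minimizer's optimal q on 2 is 9/26, and the value is -12·(9/26) + (11)·(17/26) = 79/26.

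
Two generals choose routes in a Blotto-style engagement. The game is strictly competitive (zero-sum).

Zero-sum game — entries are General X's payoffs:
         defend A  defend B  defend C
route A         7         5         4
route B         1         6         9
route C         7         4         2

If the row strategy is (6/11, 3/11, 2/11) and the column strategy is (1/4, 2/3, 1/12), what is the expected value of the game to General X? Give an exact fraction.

Against (1/4, 2/3, 1/12), each row's expected payoff is route A: 65/12; route B: 5; route C: 55/12.
Taking the (6/11, 3/11, 2/11)-weighted average: (6/11)·(65/12) + (3/11)·(5) + (2/11)·(55/12) = 170/33.

170/33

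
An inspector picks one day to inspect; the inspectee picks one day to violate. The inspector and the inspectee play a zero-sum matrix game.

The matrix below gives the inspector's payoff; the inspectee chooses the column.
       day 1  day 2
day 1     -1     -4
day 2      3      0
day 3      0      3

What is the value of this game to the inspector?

3/2

Row day 1 is strictly dominated by row day 2, so the inspector never plays it.
The remaining 2×2 game on (day 2, day 3) × (day 1, day 2) has no saddle point. Let the inspector play day 2 with probability p; indifference gives 3p = 3(1−p), so p = 1/2.
Similarly the inspectee's optimal q on day 1 is 1/2, and the value is 3·(1/2) + (0)·(1/2) = 3/2.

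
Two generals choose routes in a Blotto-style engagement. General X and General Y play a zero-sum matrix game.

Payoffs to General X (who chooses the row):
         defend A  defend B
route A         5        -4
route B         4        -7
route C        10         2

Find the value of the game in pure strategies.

Row minima: -4, -7, 2 → General X's maximin is 2.
Column maxima: 10, 2 → General Y's minimax is 2.
They coincide at (route C, defend B), so the value is 2.

2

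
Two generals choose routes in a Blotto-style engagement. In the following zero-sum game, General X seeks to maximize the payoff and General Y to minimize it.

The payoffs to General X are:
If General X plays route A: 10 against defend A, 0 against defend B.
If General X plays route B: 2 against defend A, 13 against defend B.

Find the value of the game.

130/21

Row minima are 0 and 2, so General X's maximin is 2; column maxima are 10 and 13, so General Y's minimax is 10. These differ, so the equilibrium is in mixed strategies.
Let General X play route A with probability p. General Y is indifferent when 10p + 2(1−p) = 13(1−p), giving p = 11/21.
Let General Y play defend A with probability q. General X is indifferent when 10q = 2q + 13(1−q), giving q = 13/21.
The value is 10·(13/21) + (0)·(8/21) = 130/21.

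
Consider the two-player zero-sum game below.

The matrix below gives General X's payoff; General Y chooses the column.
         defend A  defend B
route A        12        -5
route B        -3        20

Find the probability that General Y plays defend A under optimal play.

5/8

Row minima are -5 and -3, so General X's maximin is -3; column maxima are 12 and 20, so General Y's minimax is 12. These differ, so the equilibrium is in mixed strategies.
Let General Y play defend A with probability q. General X is indifferent when 12q − 5(1−q) = −3q + 20(1−q), giving q = 5/8.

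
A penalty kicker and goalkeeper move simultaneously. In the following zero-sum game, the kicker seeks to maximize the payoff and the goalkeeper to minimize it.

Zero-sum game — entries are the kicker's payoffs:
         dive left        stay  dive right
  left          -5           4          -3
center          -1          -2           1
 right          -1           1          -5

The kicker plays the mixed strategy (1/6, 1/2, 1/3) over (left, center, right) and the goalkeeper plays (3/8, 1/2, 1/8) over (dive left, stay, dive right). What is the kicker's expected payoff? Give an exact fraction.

-5/6

Against (3/8, 1/2, 1/8), each row's expected payoff is left: -1/4; center: -5/4; right: -1/2.
Taking the (1/6, 1/2, 1/3)-weighted average: (1/6)·(-1/4) + (1/2)·(-5/4) + (1/3)·(-1/2) = -5/6.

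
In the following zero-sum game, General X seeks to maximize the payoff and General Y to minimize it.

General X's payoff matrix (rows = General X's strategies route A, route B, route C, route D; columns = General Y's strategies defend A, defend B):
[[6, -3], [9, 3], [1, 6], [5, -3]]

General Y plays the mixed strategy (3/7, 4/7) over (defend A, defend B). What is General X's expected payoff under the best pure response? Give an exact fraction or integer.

39/7

route A: (6)·(3/7) + (-3)·(4/7) = 6/7.
route B: (9)·(3/7) + (3)·(4/7) = 39/7.
route C: (1)·(3/7) + (6)·(4/7) = 27/7.
route D: (5)·(3/7) + (-3)·(4/7) = 3/7.
The best pure response is route B with expected payoff 39/7.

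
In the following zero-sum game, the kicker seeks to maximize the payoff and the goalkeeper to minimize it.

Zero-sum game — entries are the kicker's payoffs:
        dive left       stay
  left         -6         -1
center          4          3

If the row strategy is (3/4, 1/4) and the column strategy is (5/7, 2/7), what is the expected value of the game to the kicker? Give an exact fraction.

-5/2

Against (5/7, 2/7), each row's expected payoff is left: -32/7; center: 26/7.
Taking the (3/4, 1/4)-weighted average: (3/4)·(-32/7) + (1/4)·(26/7) = -5/2.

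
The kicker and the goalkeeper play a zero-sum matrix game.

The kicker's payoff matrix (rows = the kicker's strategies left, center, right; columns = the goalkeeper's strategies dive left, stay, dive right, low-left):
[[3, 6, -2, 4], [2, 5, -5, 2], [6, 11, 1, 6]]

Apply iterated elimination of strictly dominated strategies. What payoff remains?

Column stay is strictly dominated by dive left for the goalkeeper (3<6, 2<5, 6<11); eliminate stay.
Row left is strictly dominated by row right (6>3, 1>-2, 6>4); eliminate left.
Row center is strictly dominated by row right (6>2, 1>-5, 6>2); eliminate center.
Column low-left is strictly dominated by dive right for the goalkeeper (1<6); eliminate low-left.
Column dive left is strictly dominated by dive right for the goalkeeper (1<6); eliminate dive left.
Only (right, dive right) remains, with payoff 1.

1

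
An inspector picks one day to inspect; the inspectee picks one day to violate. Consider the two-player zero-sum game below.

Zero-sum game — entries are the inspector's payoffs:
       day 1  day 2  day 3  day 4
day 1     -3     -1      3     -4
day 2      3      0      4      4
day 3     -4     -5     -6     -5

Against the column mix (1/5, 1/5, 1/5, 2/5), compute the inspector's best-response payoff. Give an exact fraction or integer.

day 1: (-3)·(1/5) + (-1)·(1/5) + (3)·(1/5) + (-4)·(2/5) = -9/5.
day 2: (3)·(1/5) + (0)·(1/5) + (4)·(1/5) + (4)·(2/5) = 3.
day 3: (-4)·(1/5) + (-5)·(1/5) + (-6)·(1/5) + (-5)·(2/5) = -5.
The best pure response is day 2 with expected payoff 3.

3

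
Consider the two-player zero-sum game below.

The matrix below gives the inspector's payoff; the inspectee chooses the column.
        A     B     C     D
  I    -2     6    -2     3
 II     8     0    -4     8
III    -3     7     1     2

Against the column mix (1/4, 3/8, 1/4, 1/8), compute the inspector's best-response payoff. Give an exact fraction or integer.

19/8

I: (-2)·(1/4) + (6)·(3/8) + (-2)·(1/4) + (3)·(1/8) = 13/8.
II: (8)·(1/4) + (0)·(3/8) + (-4)·(1/4) + (8)·(1/8) = 2.
III: (-3)·(1/4) + (7)·(3/8) + (1)·(1/4) + (2)·(1/8) = 19/8.
The best pure response is III with expected payoff 19/8.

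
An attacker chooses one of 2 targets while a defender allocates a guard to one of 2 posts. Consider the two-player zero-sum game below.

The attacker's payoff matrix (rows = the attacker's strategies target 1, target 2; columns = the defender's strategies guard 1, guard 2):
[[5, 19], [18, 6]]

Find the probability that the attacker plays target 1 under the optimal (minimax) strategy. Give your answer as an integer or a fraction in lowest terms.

Row minima are 5 and 6, so the attacker's maximin is 6; column maxima are 18 and 19, so the defender's minimax is 18. These differ, so the equilibrium is in mixed strategies.
Let the attacker play target 1 with probability p. The defender is indifferent when 5p + 18(1−p) = 19p + 6(1−p), giving p = 6/13.

6/13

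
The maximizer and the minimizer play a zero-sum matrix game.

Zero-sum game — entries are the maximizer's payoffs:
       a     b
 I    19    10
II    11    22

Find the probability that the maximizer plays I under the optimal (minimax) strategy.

11/20

Row minima are 10 and 11, so the maximizer's maximin is 11; column maxima are 19 and 22, so the minimizer's minimax is 19. These differ, so the equilibrium is in mixed strategies.
Let the maximizer play I with probability p. The minimizer is indifferent when 19p + 11(1−p) = 10p + 22(1−p), giving p = 11/20.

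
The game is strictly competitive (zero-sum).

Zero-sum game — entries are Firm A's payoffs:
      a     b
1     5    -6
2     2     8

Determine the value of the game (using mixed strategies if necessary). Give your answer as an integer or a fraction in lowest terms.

Row minima are -6 and 2, so Firm A's maximin is 2; column maxima are 5 and 8, so Firm B's minimax is 5. These differ, so the equilibrium is in mixed strategies.
Let Firm A play 1 with probability p. Firm B is indifferent when 5p + 2(1−p) = −6p + 8(1−p), giving p = 6/17.
Let Firm B play a with probability q. Firm A is indifferent when 5q − 6(1−q) = 2q + 8(1−q), giving q = 14/17.
The value is 5·(14/17) + (-6)·(3/17) = 52/17.

52/17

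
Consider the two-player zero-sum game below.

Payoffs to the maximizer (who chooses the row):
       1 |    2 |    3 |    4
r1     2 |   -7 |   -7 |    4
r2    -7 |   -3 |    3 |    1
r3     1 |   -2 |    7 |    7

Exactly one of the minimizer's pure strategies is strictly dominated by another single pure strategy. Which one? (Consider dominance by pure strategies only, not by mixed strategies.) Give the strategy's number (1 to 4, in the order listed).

The minimizer prefers columns that give the maximizer less. Compare 4 with 1: 2 < 4, -7 < 1, 1 < 7.
So 1 strictly dominates 4 for the minimizer; 4 is strictly dominated.

4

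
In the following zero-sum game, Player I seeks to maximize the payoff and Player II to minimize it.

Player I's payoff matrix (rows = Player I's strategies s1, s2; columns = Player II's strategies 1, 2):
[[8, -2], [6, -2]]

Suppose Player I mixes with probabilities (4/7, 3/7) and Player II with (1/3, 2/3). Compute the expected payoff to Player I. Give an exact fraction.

22/21

Against (1/3, 2/3), each row's expected payoff is s1: 4/3; s2: 2/3.
Taking the (4/7, 3/7)-weighted average: (4/7)·(4/3) + (3/7)·(2/3) = 22/21.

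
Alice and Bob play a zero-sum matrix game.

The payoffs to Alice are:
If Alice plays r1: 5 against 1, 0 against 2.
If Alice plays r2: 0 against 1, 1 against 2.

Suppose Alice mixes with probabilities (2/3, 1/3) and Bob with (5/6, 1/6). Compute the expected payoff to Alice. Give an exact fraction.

17/6

Against (5/6, 1/6), each row's expected payoff is r1: 25/6; r2: 1/6.
Taking the (2/3, 1/3)-weighted average: (2/3)·(25/6) + (1/3)·(1/6) = 17/6.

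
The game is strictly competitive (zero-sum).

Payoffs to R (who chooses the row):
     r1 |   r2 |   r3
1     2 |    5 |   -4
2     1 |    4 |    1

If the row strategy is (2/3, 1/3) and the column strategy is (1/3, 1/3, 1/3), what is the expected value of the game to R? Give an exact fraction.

Against (1/3, 1/3, 1/3), each row's expected payoff is 1: 1; 2: 2.
Taking the (2/3, 1/3)-weighted average: (2/3)·(1) + (1/3)·(2) = 4/3.

4/3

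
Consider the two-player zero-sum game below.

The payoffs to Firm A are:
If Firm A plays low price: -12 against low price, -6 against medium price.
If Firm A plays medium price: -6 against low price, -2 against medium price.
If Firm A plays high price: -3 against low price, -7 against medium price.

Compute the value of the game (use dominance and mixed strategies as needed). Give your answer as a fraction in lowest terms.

Row low price is strictly dominated by row medium price, so Firm A never plays it.
The remaining 2×2 game on (medium price, high price) × (low price, medium price) has no saddle point. Let Firm A play medium price with probability p; indifference gives −6p − 3(1−p) = −2p − 7(1−p), so p = 1/2.
Similarly Firm B's optimal q on low price is 5/8, and the value is -6·(5/8) + (-2)·(3/8) = -9/2.

-9/2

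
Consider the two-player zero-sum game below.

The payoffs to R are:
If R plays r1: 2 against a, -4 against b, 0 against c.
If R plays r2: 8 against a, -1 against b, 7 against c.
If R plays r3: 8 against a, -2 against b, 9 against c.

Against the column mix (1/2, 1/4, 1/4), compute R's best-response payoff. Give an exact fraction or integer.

r1: (2)·(1/2) + (-4)·(1/4) + (0)·(1/4) = 0.
r2: (8)·(1/2) + (-1)·(1/4) + (7)·(1/4) = 11/2.
r3: (8)·(1/2) + (-2)·(1/4) + (9)·(1/4) = 23/4.
The best pure response is r3 with expected payoff 23/4.

23/4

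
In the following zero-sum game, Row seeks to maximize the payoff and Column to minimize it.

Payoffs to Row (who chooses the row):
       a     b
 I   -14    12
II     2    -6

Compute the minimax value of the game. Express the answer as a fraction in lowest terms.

Row minima are -14 and -6, so Row's maximin is -6; column maxima are 2 and 12, so Column's minimax is 2. These differ, so the equilibrium is in mixed strategies.
Let Row play I with probability p. Column is indifferent when −14p + 2(1−p) = 12p − 6(1−p), giving p = 4/17.
Let Column play a with probability q. Row is indifferent when −14q + 12(1−q) = 2q − 6(1−q), giving q = 9/17.
The value is -14·(9/17) + (12)·(8/17) = -30/17.

-30/17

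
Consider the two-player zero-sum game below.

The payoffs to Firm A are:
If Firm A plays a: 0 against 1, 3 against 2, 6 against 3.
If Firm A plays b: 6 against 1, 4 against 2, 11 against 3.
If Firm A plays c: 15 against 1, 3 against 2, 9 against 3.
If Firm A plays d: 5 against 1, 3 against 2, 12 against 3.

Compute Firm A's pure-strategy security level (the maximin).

4

The worst-case payoff for each row is a: 0, b: 4, c: 3, d: 3.
The best of these is 4.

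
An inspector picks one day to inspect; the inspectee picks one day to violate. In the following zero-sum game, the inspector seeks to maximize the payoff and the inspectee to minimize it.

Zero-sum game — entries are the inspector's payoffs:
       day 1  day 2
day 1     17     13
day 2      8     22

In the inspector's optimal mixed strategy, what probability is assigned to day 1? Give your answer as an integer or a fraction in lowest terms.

Row minima are 13 and 8, so the inspector's maximin is 13; column maxima are 17 and 22, so the inspectee's minimax is 17. These differ, so the equilibrium is in mixed strategies.
Let the inspector play day 1 with probability p. The inspectee is indifferent when 17p + 8(1−p) = 13p + 22(1−p), giving p = 7/9.

7/9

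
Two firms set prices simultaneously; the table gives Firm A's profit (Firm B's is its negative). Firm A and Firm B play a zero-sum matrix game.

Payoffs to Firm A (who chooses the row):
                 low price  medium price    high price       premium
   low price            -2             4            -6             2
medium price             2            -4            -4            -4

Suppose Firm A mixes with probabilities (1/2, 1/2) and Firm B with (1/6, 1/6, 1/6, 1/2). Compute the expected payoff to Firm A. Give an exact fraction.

-4/3

Against (1/6, 1/6, 1/6, 1/2), each row's expected payoff is low price: 1/3; medium price: -3.
Taking the (1/2, 1/2)-weighted average: (1/2)·(1/3) + (1/2)·(-3) = -4/3.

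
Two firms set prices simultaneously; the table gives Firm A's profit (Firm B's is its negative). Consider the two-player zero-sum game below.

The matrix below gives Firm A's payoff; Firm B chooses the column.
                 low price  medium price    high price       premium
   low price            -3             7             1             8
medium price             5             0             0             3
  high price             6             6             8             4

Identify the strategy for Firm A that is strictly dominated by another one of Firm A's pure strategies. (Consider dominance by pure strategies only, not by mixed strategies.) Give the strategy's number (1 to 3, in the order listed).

Compare medium price with high price: 6 > 5, 6 > 0, 8 > 0, 4 > 3.
So high price strictly dominates medium price for Firm A; medium price is strictly dominated.

2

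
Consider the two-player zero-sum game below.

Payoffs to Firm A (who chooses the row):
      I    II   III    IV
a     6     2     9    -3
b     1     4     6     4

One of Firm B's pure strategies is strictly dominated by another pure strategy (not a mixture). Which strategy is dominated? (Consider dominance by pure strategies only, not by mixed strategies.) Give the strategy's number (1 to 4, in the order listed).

3

Firm B prefers columns that give Firm A less. Compare III with I: 6 < 9, 1 < 6.
So I strictly dominates III for Firm B; III is strictly dominated.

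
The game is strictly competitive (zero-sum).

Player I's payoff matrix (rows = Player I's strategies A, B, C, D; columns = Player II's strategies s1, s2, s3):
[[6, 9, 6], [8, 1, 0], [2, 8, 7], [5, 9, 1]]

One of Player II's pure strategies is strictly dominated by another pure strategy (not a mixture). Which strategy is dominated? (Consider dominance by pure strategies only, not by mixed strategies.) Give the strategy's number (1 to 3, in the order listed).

2

Player II prefers columns that give Player I less. Compare s2 with s3: 6 < 9, 0 < 1, 7 < 8, 1 < 9.
So s3 strictly dominates s2 for Player II; s2 is strictly dominated.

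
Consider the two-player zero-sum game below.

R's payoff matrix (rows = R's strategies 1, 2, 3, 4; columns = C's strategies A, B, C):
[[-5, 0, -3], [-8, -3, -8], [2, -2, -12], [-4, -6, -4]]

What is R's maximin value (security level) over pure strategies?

-5

The worst-case payoff for each row is 1: -5, 2: -8, 3: -12, 4: -6.
The best of these is -5.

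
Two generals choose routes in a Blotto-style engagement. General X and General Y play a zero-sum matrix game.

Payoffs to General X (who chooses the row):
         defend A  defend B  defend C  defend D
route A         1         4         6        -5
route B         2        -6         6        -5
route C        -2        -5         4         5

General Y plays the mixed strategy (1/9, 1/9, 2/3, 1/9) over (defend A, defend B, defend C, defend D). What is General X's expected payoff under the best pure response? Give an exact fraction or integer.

route A: (1)·(1/9) + (4)·(1/9) + (6)·(2/3) + (-5)·(1/9) = 4.
route B: (2)·(1/9) + (-6)·(1/9) + (6)·(2/3) + (-5)·(1/9) = 3.
route C: (-2)·(1/9) + (-5)·(1/9) + (4)·(2/3) + (5)·(1/9) = 22/9.
The best pure response is route A with expected payoff 4.

4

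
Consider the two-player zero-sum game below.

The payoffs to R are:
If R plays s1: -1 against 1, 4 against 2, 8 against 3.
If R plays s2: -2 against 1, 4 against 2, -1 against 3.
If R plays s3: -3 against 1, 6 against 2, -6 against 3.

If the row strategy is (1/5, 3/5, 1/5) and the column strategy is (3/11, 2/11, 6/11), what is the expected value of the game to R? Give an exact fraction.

8/55

Against (3/11, 2/11, 6/11), each row's expected payoff is s1: 53/11; s2: -4/11; s3: -3.
Taking the (1/5, 3/5, 1/5)-weighted average: (1/5)·(53/11) + (3/5)·(-4/11) + (1/5)·(-3) = 8/55.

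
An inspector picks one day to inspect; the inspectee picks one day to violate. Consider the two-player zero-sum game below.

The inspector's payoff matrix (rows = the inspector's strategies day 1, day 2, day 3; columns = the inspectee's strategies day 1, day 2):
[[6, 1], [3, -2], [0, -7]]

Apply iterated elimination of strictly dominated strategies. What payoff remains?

Column day 1 is strictly dominated by day 2 for the inspectee (1<6, -2<3, -7<0); eliminate day 1.
Row day 2 is strictly dominated by row day 1 (1>-2); eliminate day 2.
Row day 3 is strictly dominated by row day 1 (1>-7); eliminate day 3.
Only (day 1, day 2) remains, with payoff 1.

1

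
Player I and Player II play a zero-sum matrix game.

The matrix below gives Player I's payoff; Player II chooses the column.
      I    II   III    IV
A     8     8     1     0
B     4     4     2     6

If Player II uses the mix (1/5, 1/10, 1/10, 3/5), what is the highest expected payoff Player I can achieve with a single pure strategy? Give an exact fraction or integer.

A: (8)·(1/5) + (8)·(1/10) + (1)·(1/10) + (0)·(3/5) = 5/2.
B: (4)·(1/5) + (4)·(1/10) + (2)·(1/10) + (6)·(3/5) = 5.
The best pure response is B with expected payoff 5.

5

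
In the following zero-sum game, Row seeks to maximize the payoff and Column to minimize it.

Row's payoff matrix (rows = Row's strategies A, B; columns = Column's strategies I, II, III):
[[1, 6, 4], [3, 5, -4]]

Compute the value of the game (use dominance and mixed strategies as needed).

Column II is strictly dominated by I for Column (it gives Row more in every row).
The remaining 2×2 game on (A, B) × (I, III) has no saddle point. Let Row play A with probability p; indifference gives p + 3(1−p) = 4p − 4(1−p), so p = 7/10.
Similarly Column's optimal q on I is 4/5, and the value is 1·(4/5) + (4)·(1/5) = 8/5.

8/5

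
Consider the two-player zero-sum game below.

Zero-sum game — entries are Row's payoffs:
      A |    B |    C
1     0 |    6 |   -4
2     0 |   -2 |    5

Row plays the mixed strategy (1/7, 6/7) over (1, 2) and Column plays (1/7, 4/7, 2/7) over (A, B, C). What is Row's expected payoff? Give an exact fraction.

4/7

Against (1/7, 4/7, 2/7), each row's expected payoff is 1: 16/7; 2: 2/7.
Taking the (1/7, 6/7)-weighted average: (1/7)·(16/7) + (6/7)·(2/7) = 4/7.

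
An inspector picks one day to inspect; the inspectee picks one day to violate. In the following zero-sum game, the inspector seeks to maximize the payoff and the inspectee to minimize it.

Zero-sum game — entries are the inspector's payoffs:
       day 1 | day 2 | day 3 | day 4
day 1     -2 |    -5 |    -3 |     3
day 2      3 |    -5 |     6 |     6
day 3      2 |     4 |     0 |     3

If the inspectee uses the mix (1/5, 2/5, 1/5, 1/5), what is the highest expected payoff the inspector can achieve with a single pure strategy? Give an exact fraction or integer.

13/5

day 1: (-2)·(1/5) + (-5)·(2/5) + (-3)·(1/5) + (3)·(1/5) = -12/5.
day 2: (3)·(1/5) + (-5)·(2/5) + (6)·(1/5) + (6)·(1/5) = 1.
day 3: (2)·(1/5) + (4)·(2/5) + (0)·(1/5) + (3)·(1/5) = 13/5.
The best pure response is day 3 with expected payoff 13/5.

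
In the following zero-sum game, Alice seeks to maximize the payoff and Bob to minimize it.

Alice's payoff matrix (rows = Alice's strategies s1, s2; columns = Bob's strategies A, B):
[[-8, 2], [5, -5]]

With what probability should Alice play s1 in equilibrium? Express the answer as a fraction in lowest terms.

Row minima are -8 and -5, so Alice's maximin is -5; column maxima are 5 and 2, so Bob's minimax is 2. These differ, so the equilibrium is in mixed strategies.
Let Alice play s1 with probability p. Bob is indifferent when −8p + 5(1−p) = 2p − 5(1−p), giving p = 1/2.

1/2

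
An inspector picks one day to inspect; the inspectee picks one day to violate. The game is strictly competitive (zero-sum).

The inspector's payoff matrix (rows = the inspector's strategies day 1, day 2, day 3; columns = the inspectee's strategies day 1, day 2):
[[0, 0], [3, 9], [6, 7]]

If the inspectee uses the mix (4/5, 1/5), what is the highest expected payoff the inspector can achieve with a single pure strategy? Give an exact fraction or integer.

day 1: (0)·(4/5) + (0)·(1/5) = 0.
day 2: (3)·(4/5) + (9)·(1/5) = 21/5.
day 3: (6)·(4/5) + (7)·(1/5) = 31/5.
The best pure response is day 3 with expected payoff 31/5.

31/5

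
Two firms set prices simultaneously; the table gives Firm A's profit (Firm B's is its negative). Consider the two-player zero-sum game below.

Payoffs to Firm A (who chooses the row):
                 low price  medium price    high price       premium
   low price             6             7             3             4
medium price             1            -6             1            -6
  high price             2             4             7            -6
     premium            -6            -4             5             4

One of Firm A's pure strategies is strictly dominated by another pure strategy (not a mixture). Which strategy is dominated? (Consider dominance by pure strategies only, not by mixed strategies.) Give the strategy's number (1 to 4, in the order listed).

2

Compare medium price with low price: 6 > 1, 7 > -6, 3 > 1, 4 > -6.
So low price strictly dominates medium price for Firm A; medium price is strictly dominated.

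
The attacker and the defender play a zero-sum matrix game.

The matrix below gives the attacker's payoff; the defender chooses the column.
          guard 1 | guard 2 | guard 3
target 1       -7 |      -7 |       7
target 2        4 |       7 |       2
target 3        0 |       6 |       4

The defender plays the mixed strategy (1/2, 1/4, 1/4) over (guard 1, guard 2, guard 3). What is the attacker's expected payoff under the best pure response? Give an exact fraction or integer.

17/4

target 1: (-7)·(1/2) + (-7)·(1/4) + (7)·(1/4) = -7/2.
target 2: (4)·(1/2) + (7)·(1/4) + (2)·(1/4) = 17/4.
target 3: (0)·(1/2) + (6)·(1/4) + (4)·(1/4) = 5/2.
The best pure response is target 2 with expected payoff 17/4.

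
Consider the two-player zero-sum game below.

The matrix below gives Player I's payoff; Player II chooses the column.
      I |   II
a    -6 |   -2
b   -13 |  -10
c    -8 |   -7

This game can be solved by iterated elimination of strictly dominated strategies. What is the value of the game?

Column II is strictly dominated by I for Player II (-6<-2, -13<-10, -8<-7); eliminate II.
Row b is strictly dominated by row a (-6>-13); eliminate b.
Row c is strictly dominated by row a (-6>-8); eliminate c.
Only (a, I) remains, with payoff -6.

-6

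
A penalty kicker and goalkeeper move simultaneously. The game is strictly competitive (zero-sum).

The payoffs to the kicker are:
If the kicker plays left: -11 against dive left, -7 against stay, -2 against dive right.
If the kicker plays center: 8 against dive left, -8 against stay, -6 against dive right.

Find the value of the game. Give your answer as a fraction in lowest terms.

Column dive right is strictly dominated by stay for the goalkeeper (it gives the kicker more in every row).
The remaining 2×2 game on (left, center) × (dive left, stay) has no saddle point. Let the kicker play left with probability p; indifference gives −11p + 8(1−p) = −7p − 8(1−p), so p = 4/5.
Similarly the goalkeeper's optimal q on dive left is 1/20, and the value is -11·(1/20) + (-7)·(19/20) = -36/5.

-36/5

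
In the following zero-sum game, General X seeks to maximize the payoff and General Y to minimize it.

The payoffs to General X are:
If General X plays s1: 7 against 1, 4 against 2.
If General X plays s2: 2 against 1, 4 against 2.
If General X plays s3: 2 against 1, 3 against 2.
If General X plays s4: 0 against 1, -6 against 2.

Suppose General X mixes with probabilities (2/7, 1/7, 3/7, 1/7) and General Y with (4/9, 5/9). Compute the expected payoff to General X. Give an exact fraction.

Against (4/9, 5/9), each row's expected payoff is s1: 16/3; s2: 28/9; s3: 23/9; s4: -10/3.
Taking the (2/7, 1/7, 3/7, 1/7)-weighted average: (2/7)·(16/3) + (1/7)·(28/9) + (3/7)·(23/9) + (1/7)·(-10/3) = 163/63.

163/63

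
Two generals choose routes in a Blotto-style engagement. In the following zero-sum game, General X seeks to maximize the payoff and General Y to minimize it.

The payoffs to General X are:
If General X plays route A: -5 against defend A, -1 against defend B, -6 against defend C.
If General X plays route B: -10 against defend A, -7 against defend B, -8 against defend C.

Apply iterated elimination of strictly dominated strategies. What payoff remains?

Row route B is strictly dominated by row route A (-5>-10, -1>-7, -6>-8); eliminate route B.
Column defend B is strictly dominated by defend A for General Y (-5<-1); eliminate defend B.
Column defend A is strictly dominated by defend C for General Y (-6<-5); eliminate defend A.
Only (route A, defend C) remains, with payoff -6.

-6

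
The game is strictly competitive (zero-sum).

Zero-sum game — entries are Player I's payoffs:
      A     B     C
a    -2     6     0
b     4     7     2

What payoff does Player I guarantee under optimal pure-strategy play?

Row minima: -2, 2 → Player I's maximin is 2.
Column maxima: 4, 7, 2 → Player II's minimax is 2.
They coincide at (b, C), so the value is 2.

2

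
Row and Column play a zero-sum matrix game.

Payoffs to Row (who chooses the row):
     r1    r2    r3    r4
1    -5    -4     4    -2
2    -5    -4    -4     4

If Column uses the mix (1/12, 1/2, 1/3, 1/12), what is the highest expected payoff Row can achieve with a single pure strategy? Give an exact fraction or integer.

-5/4

1: (-5)·(1/12) + (-4)·(1/2) + (4)·(1/3) + (-2)·(1/12) = -5/4.
2: (-5)·(1/12) + (-4)·(1/2) + (-4)·(1/3) + (4)·(1/12) = -41/12.
The best pure response is 1 with expected payoff -5/4.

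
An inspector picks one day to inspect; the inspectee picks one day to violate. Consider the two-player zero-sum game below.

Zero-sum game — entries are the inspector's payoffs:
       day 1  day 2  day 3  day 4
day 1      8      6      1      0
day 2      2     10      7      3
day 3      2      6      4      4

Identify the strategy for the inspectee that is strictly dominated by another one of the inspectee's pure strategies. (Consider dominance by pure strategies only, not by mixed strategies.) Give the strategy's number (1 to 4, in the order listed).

The inspectee prefers columns that give the inspector less. Compare day 2 with day 3: 1 < 6, 7 < 10, 4 < 6.
So day 3 strictly dominates day 2 for the inspectee; day 2 is strictly dominated.

2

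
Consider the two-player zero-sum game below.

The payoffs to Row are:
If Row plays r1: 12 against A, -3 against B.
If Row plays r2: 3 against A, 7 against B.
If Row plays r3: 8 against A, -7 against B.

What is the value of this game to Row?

Row r3 is strictly dominated by row r1, so Row never plays it.
The remaining 2×2 game on (r1, r2) × (A, B) has no saddle point. Let Row play r1 with probability p; indifference gives 12p + 3(1−p) = −3p + 7(1−p), so p = 4/19.
Similarly Column's optimal q on A is 10/19, and the value is 12·(10/19) + (-3)·(9/19) = 93/19.

93/19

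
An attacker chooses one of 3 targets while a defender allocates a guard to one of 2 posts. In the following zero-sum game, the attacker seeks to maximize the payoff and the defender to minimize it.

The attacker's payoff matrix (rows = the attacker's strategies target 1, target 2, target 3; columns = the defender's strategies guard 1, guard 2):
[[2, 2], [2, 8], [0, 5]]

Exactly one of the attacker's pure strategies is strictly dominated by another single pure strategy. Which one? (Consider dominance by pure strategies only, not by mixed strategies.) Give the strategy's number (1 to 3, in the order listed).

Compare target 3 with target 2: 2 > 0, 8 > 5.
So target 2 strictly dominates target 3 for the attacker; target 3 is strictly dominated.

3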